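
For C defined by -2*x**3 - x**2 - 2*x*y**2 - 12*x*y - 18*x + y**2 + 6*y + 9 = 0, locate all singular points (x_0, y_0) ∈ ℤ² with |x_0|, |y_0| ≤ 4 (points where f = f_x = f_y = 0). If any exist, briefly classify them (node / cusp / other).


Singular points: {(0, -3)}; classification: node.

Compute partial derivatives:
  f_x = -6*x**2 - 2*x - 2*y**2 - 12*y - 18.
  f_y = -4*x*y - 12*x + 2*y + 6.
Scan x_0 ∈ {−4, ..., 4}. For each x_0, f_y(x_0, y) is a polynomial in y; find its integer roots y ∈ {−4, ..., 4}, then test f_x and f at those candidates.
  x = -4: f_y(-4, y) = 18*y + 54; vanishes at y ∈ {-3}. (-4, -3): f_x = -88 ≠ 0.
  x = -3: f_y(-3, y) = 14*y + 42; vanishes at y ∈ {-3}. (-3, -3): f_x = -48 ≠ 0.
  x = -2: f_y(-2, y) = 10*y + 30; vanishes at y ∈ {-3}. (-2, -3): f_x = -20 ≠ 0.
  x = -1: f_y(-1, y) = 6*y + 18; vanishes at y ∈ {-3}. (-1, -3): f_x = -4 ≠ 0.
  x = 0: f_y(0, y) = 2*y + 6; vanishes at y ∈ {-3}. (0, -3): f_x = 0, f = 0 — SINGULAR.
  x = 1: f_y(1, y) = -2*y - 6; vanishes at y ∈ {-3}. (1, -3): f_x = -8 ≠ 0.
  x = 2: f_y(2, y) = -6*y - 18; vanishes at y ∈ {-3}. (2, -3): f_x = -28 ≠ 0.
  x = 3: f_y(3, y) = -10*y - 30; vanishes at y ∈ {-3}. (3, -3): f_x = -60 ≠ 0.
  x = 4: f_y(4, y) = -14*y - 42; vanishes at y ∈ {-3}. (4, -3): f_x = -104 ≠ 0.
Only singular point on the grid: (0, -3).
Classify: substitute x = 0 + u, y = -3 + v and expand: f = -2*u**3 - u**2 - 2*u*v**2 + v**2.
No constant or linear terms (consistent with a singular point). Quadratic part: -u**2 + v**2. Cubic part: -2*u**3 - 2*u*v**2.
The quadratic part v**2 - u**2 = (v − u)(v + u) splits into two distinct linear factors, so there are two distinct tangent lines y − -3 = ±(x − 0) — this is a node (ordinary double point).
Classification: node.


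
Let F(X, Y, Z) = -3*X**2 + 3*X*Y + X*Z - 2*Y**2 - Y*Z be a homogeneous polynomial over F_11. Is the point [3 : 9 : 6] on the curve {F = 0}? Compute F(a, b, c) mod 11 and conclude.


F(3,9,6) ≡ 10 (mod 11); P is NOT on the curve.

Evaluate F(3, 9, 6) term-by-term (mod 11).
  -3*X**2 ↦ -3·9·1·1 = -27
  3*X*Y ↦ 3·3·9·1 = 81
  X*Z ↦ 1·3·1·6 = 18
  -2*Y**2 ↦ -2·1·81·1 = -162
  -Y*Z ↦ -1·1·9·6 = -54
Sum: F(3, 9, 6) = (-27) + (81) + (18) + (-162) + (-54) = -144.
Reducing mod 11: -144 ≡ 10 (mod 11).
Since F(a, b, c) ≡ 10 ≠ 0 (mod 11), P does NOT lie on the curve.


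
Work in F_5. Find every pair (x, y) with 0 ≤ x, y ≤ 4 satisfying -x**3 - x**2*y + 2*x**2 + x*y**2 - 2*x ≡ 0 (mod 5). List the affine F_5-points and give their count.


Affine F_5-points: {(0, 0), (0, 1), (0, 2), (0, 3), (0, 4), (1, 3), (3, 0), (3, 3), (4, 0), (4, 4)}; count = 10.

For each of the 25 pairs (x, y) ∈ F_5², evaluate f(x, y) mod 5. Record the zeros.
  x = 0: [0↦0, 1↦0, 2↦0, 3↦0, 4↦0]  zeros at y ∈ {0, 1, 2, 3, 4}
  x = 1: [0↦4, 1↦4, 2↦1, 3↦0, 4↦1]  zeros at y ∈ {3}
  x = 2: [0↦1, 1↦4, 2↦1, 3↦2, 4↦2]  zeros at y ∈ ∅
  x = 3: [0↦0, 1↦4, 2↦4, 3↦0, 4↦2]  zeros at y ∈ {0, 3}
  x = 4: [0↦0, 1↦3, 2↦4, 3↦3, 4↦0]  zeros at y ∈ {0, 4}
Collecting zeros: affine points = {(0, 0), (0, 1), (0, 2), (0, 3), (0, 4), (1, 3), (3, 0), (3, 3), (4, 0), (4, 4)}.
Total count |C(F_5)_aff| = 10.


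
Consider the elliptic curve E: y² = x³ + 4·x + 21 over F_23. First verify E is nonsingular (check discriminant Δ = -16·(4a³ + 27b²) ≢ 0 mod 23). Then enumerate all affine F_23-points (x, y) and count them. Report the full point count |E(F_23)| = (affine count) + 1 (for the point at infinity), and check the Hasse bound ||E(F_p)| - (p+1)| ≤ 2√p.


Affine points = {(1, 7), (1, 16), (4, 3), (4, 20), (6, 10), (6, 13), (7, 1), (7, 22), (8, 6), (8, 17), (9, 2), (9, 21), (10, 7), (10, 16), (11, 4), (11, 19), (12, 7), (12, 16), (13, 4), (13, 19), (15, 11), (15, 12), (16, 8), (16, 15), (22, 4), (22, 19)}; affine count = 26; |E(F_23)| = 27.

Discriminant check: Δ ∝ 4a³ + 27b² = 4·4³ + 27·21² = 4·64 + 27·441 ≡ 19 (mod 23). Nonzero ⇒ E is nonsingular.
For each x ∈ F_23, compute rhs = x³ + 4·x + 21 mod 23, then count y ∈ F_23 with y² ≡ rhs.
  x = 0: rhs = 21, matching y values: none (0 points).
  x = 1: rhs = 3, matching y values: 7, 16 (2 points).
  x = 2: rhs = 14, matching y values: none (0 points).
  x = 3: rhs = 14, matching y values: none (0 points).
  x = 4: rhs = 9, matching y values: 3, 20 (2 points).
  x = 5: rhs = 5, matching y values: none (0 points).
  x = 6: rhs = 8, matching y values: 10, 13 (2 points).
  x = 7: rhs = 1, matching y values: 1, 22 (2 points).
  x = 8: rhs = 13, matching y values: 6, 17 (2 points).
  x = 9: rhs = 4, matching y values: 2, 21 (2 points).
  x = 10: rhs = 3, matching y values: 7, 16 (2 points).
  x = 11: rhs = 16, matching y values: 4, 19 (2 points).
  x = 12: rhs = 3, matching y values: 7, 16 (2 points).
  x = 13: rhs = 16, matching y values: 4, 19 (2 points).
  x = 14: rhs = 15, matching y values: none (0 points).
  x = 15: rhs = 6, matching y values: 11, 12 (2 points).
  x = 16: rhs = 18, matching y values: 8, 15 (2 points).
  x = 17: rhs = 11, matching y values: none (0 points).
  x = 18: rhs = 14, matching y values: none (0 points).
  x = 19: rhs = 10, matching y values: none (0 points).
  x = 20: rhs = 5, matching y values: none (0 points).
  x = 21: rhs = 5, matching y values: none (0 points).
  x = 22: rhs = 16, matching y values: 4, 19 (2 points).
Total affine count: 26.
Full point count |E(F_23)| = 26 + 1 = 27.
Hasse bound: |27 − (23+1)| = |3| = 3 ≤ 2√23 ≈ 9.5917 ✓.


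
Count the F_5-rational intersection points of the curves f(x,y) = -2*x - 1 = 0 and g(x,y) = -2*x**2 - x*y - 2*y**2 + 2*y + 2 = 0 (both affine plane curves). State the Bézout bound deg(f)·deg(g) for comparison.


Common zeros: ∅; count = 0; Bézout bound = 2.

deg(f) = 1, deg(g) = 2, so Bézout bound = 2.
Scan x ∈ F_5. For each x, list the y ∈ F_5 with f(x, y) ≡ 0 and those with g(x, y) ≡ 0 (mod 5); the common zeros in that column are the intersection.
  x = 0: f ≡ 0 at y ∈ ∅; g ≡ 0 at y ∈ {3}; common: ∅.
  x = 1: f ≡ 0 at y ∈ ∅; g ≡ 0 at y ∈ {0, 3}; common: ∅.
  x = 2: f ≡ 0 at y ∈ {0, 1, 2, 3, 4}; g ≡ 0 at y ∈ ∅; common: ∅.
  x = 3: f ≡ 0 at y ∈ ∅; g ≡ 0 at y ∈ ∅; common: ∅.
  x = 4: f ≡ 0 at y ∈ ∅; g ≡ 0 at y ∈ {0, 4}; common: ∅.
Collecting: common zeros = ∅, so the count is 0.
Comparison with the Bézout bound: 0 ≤ 2 = deg(f)·deg(g), as expected for curves with no common component (the affine F_5-count falls short of the bound because intersections may lie at infinity, over extension fields, or carry multiplicity).


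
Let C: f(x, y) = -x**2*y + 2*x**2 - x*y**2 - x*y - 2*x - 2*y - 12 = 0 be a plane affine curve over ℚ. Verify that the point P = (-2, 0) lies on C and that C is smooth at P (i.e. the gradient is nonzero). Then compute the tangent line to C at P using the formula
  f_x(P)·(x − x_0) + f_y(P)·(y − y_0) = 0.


Tangent line at P: -10*x - 4*y - 20 = 0.

Step 1: f(-2, 0) = 0, so P lies on C.
Step 2: partial derivatives
  f_x(x, y) = -2*x*y + 4*x - y**2 - y - 2, f_y(x, y) = -x**2 - 2*x*y - x - 2.
  f_x(P) = -10, f_y(P) = -4 (gradient nonzero, so P is smooth).
Step 3: tangent line at P: -10·(x − -2) + -4·(y − 0) = 0.
Expanding: -10*x - 4*y - 20 = 0.


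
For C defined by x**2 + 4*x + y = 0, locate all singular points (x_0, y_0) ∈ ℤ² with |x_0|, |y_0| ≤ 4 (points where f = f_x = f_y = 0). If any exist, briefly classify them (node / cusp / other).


No singular points in the scanned grid; C is smooth there.

Compute partial derivatives:
  f_x = 2*x + 4.
  f_y = 1.
f_y = 1 is a nonzero constant, so f_y never vanishes: no point (x, y) can satisfy f = f_x = f_y = 0. In particular no (x, y) ∈ {−4, ..., 4}² is singular; the curve is smooth.


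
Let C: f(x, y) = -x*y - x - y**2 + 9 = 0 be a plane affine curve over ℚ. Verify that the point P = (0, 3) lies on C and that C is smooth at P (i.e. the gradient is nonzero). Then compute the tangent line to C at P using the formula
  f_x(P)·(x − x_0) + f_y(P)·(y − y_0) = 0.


Tangent line at P: -4*x - 6*y + 18 = 0.

Step 1: f(0, 3) = 0, so P lies on C.
Step 2: partial derivatives
  f_x(x, y) = -y - 1, f_y(x, y) = -x - 2*y.
  f_x(P) = -4, f_y(P) = -6 (gradient nonzero, so P is smooth).
Step 3: tangent line at P: -4·(x − 0) + -6·(y − 3) = 0.
Expanding: -4*x - 6*y + 18 = 0.


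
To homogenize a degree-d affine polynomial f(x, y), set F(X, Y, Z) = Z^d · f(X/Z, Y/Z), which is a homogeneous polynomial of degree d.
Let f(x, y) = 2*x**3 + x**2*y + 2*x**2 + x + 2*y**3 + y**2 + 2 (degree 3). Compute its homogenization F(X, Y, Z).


F(X, Y, Z) = 2*X**3 + X**2*Y + 2*X**2*Z + X*Z**2 + 2*Y**3 + Y**2*Z + 2*Z**3

deg(f) = 3.
Substitute x = X/Z, y = Y/Z into f, then multiply by Z^3.
  monomial 2·x^3·y^0 ↦ 2·X^3·Y^0·Z^0.
  monomial 1·x^2·y^1 ↦ 1·X^2·Y^1·Z^0.
  monomial 2·x^2·y^0 ↦ 2·X^2·Y^0·Z^1.
  monomial 1·x^1·y^0 ↦ 1·X^1·Y^0·Z^2.
  monomial 2·x^0·y^3 ↦ 2·X^0·Y^3·Z^0.
  monomial 1·x^0·y^2 ↦ 1·X^0·Y^2·Z^1.
  monomial 2·x^0·y^0 ↦ 2·X^0·Y^0·Z^3.
Collecting: F(X, Y, Z) = 2*X**3 + X**2*Y + 2*X**2*Z + X*Z**2 + 2*Y**3 + Y**2*Z + 2*Z**3.


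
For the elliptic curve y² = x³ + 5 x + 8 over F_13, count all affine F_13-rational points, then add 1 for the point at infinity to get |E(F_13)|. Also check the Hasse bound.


Affine points = {(1, 1), (1, 12), (2, 0), (4, 1), (4, 12), (7, 3), (7, 10), (8, 1), (8, 12), (11, 4), (11, 9)}; affine count = 11; |E(F_13)| = 12.

Discriminant check: Δ ∝ 4a³ + 27b² = 4·5³ + 27·8² = 4·125 + 27·64 ≡ 5 (mod 13). Nonzero ⇒ E is nonsingular.
For each x ∈ F_13, compute rhs = x³ + 5·x + 8 mod 13, then count y ∈ F_13 with y² ≡ rhs.
  x = 0: rhs = 8, matching y values: none (0 points).
  x = 1: rhs = 1, matching y values: 1, 12 (2 points).
  x = 2: rhs = 0, matching y values: 0 (1 points).
  x = 3: rhs = 11, matching y values: none (0 points).
  x = 4: rhs = 1, matching y values: 1, 12 (2 points).
  x = 5: rhs = 2, matching y values: none (0 points).
  x = 6: rhs = 7, matching y values: none (0 points).
  x = 7: rhs = 9, matching y values: 3, 10 (2 points).
  x = 8: rhs = 1, matching y values: 1, 12 (2 points).
  x = 9: rhs = 2, matching y values: none (0 points).
  x = 10: rhs = 5, matching y values: none (0 points).
  x = 11: rhs = 3, matching y values: 4, 9 (2 points).
  x = 12: rhs = 2, matching y values: none (0 points).
Total affine count: 11.
Full point count |E(F_13)| = 11 + 1 = 12.
Hasse bound: |12 − (13+1)| = |-2| = 2 ≤ 2√13 ≈ 7.2111 ✓.


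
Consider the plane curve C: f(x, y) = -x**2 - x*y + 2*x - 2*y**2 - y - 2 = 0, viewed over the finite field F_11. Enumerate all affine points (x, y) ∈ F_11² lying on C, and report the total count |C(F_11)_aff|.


Affine F_11-points: {(2, 7), (2, 8), (3, 1), (3, 8), (4, 7), (8, 6), (9, 1), (9, 5), (10, 5), (10, 6)}; count = 10.

For each of the 121 pairs (x, y) ∈ F_11², evaluate f(x, y) mod 11. Record the zeros.
  x = 0: [0↦9, 1↦6, 2↦10, 3↦10, 4↦6, 5↦9, 6↦8, 7↦3, 8↦5, 9↦3, 10↦8]  zeros at y ∈ ∅
  x = 1: [0↦10, 1↦6, 2↦9, 3↦8, 4↦3, 5↦5, 6↦3, 7↦8, 8↦9, 9↦6, 10↦10]  zeros at y ∈ ∅
  x = 2: [0↦9, 1↦4, 2↦6, 3↦4, 4↦9, 5↦10, 6↦7, 7↦0, 8↦0, 9↦7, 10↦10]  zeros at y ∈ {7, 8}
  x = 3: [0↦6, 1↦0, 2↦1, 3↦9, 4↦2, 5↦2, 6↦9, 7↦1, 8↦0, 9↦6, 10↦8]  zeros at y ∈ {1, 8}
  x = 4: [0↦1, 1↦5, 2↦5, 3↦1, 4↦4, 5↦3, 6↦9, 7↦0, 8↦9, 9↦3, 10↦4]  zeros at y ∈ {7}
  x = 5: [0↦5, 1↦8, 2↦7, 3↦2, 4↦4, 5↦2, 6↦7, 7↦8, 8↦5, 9↦9, 10↦9]  zeros at y ∈ ∅
  x = 6: [0↦7, 1↦9, 2↦7, 3↦1, 4↦2, 5↦10, 6↦3, 7↦3, 8↦10, 9↦2, 10↦1]  zeros at y ∈ ∅
  x = 7: [0↦7, 1↦8, 2↦5, 3↦9, 4↦9, 5↦5, 6↦8, 7↦7, 8↦2, 9↦4, 10↦2]  zeros at y ∈ ∅
  x = 8: [0↦5, 1↦5, 2↦1, 3↦4, 4↦3, 5↦9, 6↦0, 7↦9, 8↦3, 9↦4, 10↦1]  zeros at y ∈ {6}
  x = 9: [0↦1, 1↦0, 2↦6, 3↦8, 4↦6, 5↦0, 6↦1, 7↦9, 8↦2, 9↦2, 10↦9]  zeros at y ∈ {1, 5}
  x = 10: [0↦6, 1↦4, 2↦9, 3↦10, 4↦7, 5↦0, 6↦0, 7↦7, 8↦10, 9↦9, 10↦4]  zeros at y ∈ {5, 6}
Collecting zeros: affine points = {(2, 7), (2, 8), (3, 1), (3, 8), (4, 7), (8, 6), (9, 1), (9, 5), (10, 5), (10, 6)}.
Total count |C(F_11)_aff| = 10.


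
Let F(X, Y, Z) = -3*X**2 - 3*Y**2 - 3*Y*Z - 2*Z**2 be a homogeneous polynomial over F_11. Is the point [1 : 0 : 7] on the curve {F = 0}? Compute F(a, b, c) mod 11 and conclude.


F(1,0,7) ≡ 9 (mod 11); P is NOT on the curve.

Evaluate F(1, 0, 7) term-by-term (mod 11).
  -3*X**2 ↦ -3·1·1·1 = -3
  -3*Y**2 ↦ -3·1·0·1 = 0
  -3*Y*Z ↦ -3·1·0·7 = 0
  -2*Z**2 ↦ -2·1·1·49 = -98
Sum: F(1, 0, 7) = (-3) + (0) + (0) + (-98) = -101.
Reducing mod 11: -101 ≡ 9 (mod 11).
Since F(a, b, c) ≡ 9 ≠ 0 (mod 11), P does NOT lie on the curve.


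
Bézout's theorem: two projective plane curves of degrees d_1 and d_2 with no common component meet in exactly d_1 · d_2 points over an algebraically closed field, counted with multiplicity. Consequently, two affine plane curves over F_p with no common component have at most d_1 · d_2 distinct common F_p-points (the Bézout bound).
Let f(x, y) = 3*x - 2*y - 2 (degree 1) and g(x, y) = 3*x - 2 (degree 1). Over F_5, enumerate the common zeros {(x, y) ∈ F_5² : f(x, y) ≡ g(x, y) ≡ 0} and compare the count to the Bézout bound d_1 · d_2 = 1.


Common zeros: {(4, 0)}; count = 1; Bézout bound = 1.

deg(f) = 1, deg(g) = 1, so Bézout bound = 1.
Scan x ∈ F_5. For each x, list the y ∈ F_5 with f(x, y) ≡ 0 and those with g(x, y) ≡ 0 (mod 5); the common zeros in that column are the intersection.
  x = 0: f ≡ 0 at y ∈ {4}; g ≡ 0 at y ∈ ∅; common: ∅.
  x = 1: f ≡ 0 at y ∈ {3}; g ≡ 0 at y ∈ ∅; common: ∅.
  x = 2: f ≡ 0 at y ∈ {2}; g ≡ 0 at y ∈ ∅; common: ∅.
  x = 3: f ≡ 0 at y ∈ {1}; g ≡ 0 at y ∈ ∅; common: ∅.
  x = 4: f ≡ 0 at y ∈ {0}; g ≡ 0 at y ∈ {0, 1, 2, 3, 4}; common: {0}.
Collecting: common zeros = {(4, 0)}, so the count is 1.
Comparison with the Bézout bound: 1 ≤ 1 = deg(f)·deg(g), as expected for curves with no common component (the bound is attained).


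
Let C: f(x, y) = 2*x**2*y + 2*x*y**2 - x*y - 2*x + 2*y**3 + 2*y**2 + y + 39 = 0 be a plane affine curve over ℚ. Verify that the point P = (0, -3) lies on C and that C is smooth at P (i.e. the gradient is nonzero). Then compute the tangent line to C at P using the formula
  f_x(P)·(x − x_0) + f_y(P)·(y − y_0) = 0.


Tangent line at P: 19*x + 43*y + 129 = 0.

Step 1: f(0, -3) = 0, so P lies on C.
Step 2: partial derivatives
  f_x(x, y) = 4*x*y + 2*y**2 - y - 2, f_y(x, y) = 2*x**2 + 4*x*y - x + 6*y**2 + 4*y + 1.
  f_x(P) = 19, f_y(P) = 43 (gradient nonzero, so P is smooth).
Step 3: tangent line at P: 19·(x − 0) + 43·(y − -3) = 0.
Expanding: 19*x + 43*y + 129 = 0.


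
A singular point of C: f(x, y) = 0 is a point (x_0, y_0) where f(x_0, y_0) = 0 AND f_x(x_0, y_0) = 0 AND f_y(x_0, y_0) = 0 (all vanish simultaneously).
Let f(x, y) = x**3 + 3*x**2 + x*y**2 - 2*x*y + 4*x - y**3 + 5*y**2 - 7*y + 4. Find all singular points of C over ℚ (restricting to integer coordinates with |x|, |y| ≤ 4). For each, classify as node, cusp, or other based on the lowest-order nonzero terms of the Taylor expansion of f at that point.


Singular points: {(-1, 1)}; classification: cusp.

Compute partial derivatives:
  f_x = 3*x**2 + 6*x + y**2 - 2*y + 4.
  f_y = 2*x*y - 2*x - 3*y**2 + 10*y - 7.
Scan x_0 ∈ {−4, ..., 4}. For each x_0, f_y(x_0, y) is a polynomial in y; find its integer roots y ∈ {−4, ..., 4}, then test f_x and f at those candidates.
  x = -4: f_y(-4, y) = -3*y**2 + 2*y + 1; vanishes at y ∈ {1}. (-4, 1): f_x = 27 ≠ 0.
  x = -3: f_y(-3, y) = -3*y**2 + 4*y - 1; vanishes at y ∈ {1}. (-3, 1): f_x = 12 ≠ 0.
  x = -2: f_y(-2, y) = -3*y**2 + 6*y - 3; vanishes at y ∈ {1}. (-2, 1): f_x = 3 ≠ 0.
  x = -1: f_y(-1, y) = -3*y**2 + 8*y - 5; vanishes at y ∈ {1}. (-1, 1): f_x = 0, f = 0 — SINGULAR.
  x = 0: f_y(0, y) = -3*y**2 + 10*y - 7; vanishes at y ∈ {1}. (0, 1): f_x = 3 ≠ 0.
  x = 1: f_y(1, y) = -3*y**2 + 12*y - 9; vanishes at y ∈ {1, 3}. (1, 1): f_x = 12 ≠ 0; (1, 3): f_x = 16 ≠ 0.
  x = 2: f_y(2, y) = -3*y**2 + 14*y - 11; vanishes at y ∈ {1}. (2, 1): f_x = 27 ≠ 0.
  x = 3: f_y(3, y) = -3*y**2 + 16*y - 13; vanishes at y ∈ {1}. (3, 1): f_x = 48 ≠ 0.
  x = 4: f_y(4, y) = -3*y**2 + 18*y - 15; vanishes at y ∈ {1}. (4, 1): f_x = 75 ≠ 0.
Only singular point on the grid: (-1, 1).
Classify: substitute x = -1 + u, y = 1 + v and expand: f = u**3 + u*v**2 - v**3 + v**2.
No constant or linear terms (consistent with a singular point). Quadratic part: v**2. Cubic part: u**3 + u*v**2 - v**3.
The quadratic part v**2 is a perfect square, so there is a single (double) tangent line v = 0, i.e. y = 1. Restricting the cubic part to that line (v = 0) leaves u**3 ≠ 0, so f is not divisible by v and the branch is v² ≈ -u**3 to lowest order — this is a cusp.
Classification: cusp.


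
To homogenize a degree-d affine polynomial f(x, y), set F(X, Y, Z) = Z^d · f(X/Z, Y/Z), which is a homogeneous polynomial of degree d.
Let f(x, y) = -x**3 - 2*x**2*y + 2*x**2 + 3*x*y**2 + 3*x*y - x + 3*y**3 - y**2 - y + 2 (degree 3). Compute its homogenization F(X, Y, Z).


F(X, Y, Z) = -X**3 - 2*X**2*Y + 2*X**2*Z + 3*X*Y**2 + 3*X*Y*Z - X*Z**2 + 3*Y**3 - Y**2*Z - Y*Z**2 + 2*Z**3

deg(f) = 3.
Substitute x = X/Z, y = Y/Z into f, then multiply by Z^3.
  monomial -1·x^3·y^0 ↦ -1·X^3·Y^0·Z^0.
  monomial -2·x^2·y^1 ↦ -2·X^2·Y^1·Z^0.
  monomial 2·x^2·y^0 ↦ 2·X^2·Y^0·Z^1.
  monomial 3·x^1·y^2 ↦ 3·X^1·Y^2·Z^0.
  monomial 3·x^1·y^1 ↦ 3·X^1·Y^1·Z^1.
  monomial -1·x^1·y^0 ↦ -1·X^1·Y^0·Z^2.
  monomial 3·x^0·y^3 ↦ 3·X^0·Y^3·Z^0.
  monomial -1·x^0·y^2 ↦ -1·X^0·Y^2·Z^1.
  monomial -1·x^0·y^1 ↦ -1·X^0·Y^1·Z^2.
  monomial 2·x^0·y^0 ↦ 2·X^0·Y^0·Z^3.
Collecting: F(X, Y, Z) = -X**3 - 2*X**2*Y + 2*X**2*Z + 3*X*Y**2 + 3*X*Y*Z - X*Z**2 + 3*Y**3 - Y**2*Z - Y*Z**2 + 2*Z**3.


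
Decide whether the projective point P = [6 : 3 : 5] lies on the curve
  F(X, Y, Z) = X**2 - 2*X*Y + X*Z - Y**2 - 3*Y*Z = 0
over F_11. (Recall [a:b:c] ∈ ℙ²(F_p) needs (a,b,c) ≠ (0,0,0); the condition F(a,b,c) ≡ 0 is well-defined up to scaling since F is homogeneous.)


F(6,3,5) ≡ 9 (mod 11); P is NOT on the curve.

Evaluate F(6, 3, 5) term-by-term (mod 11).
  X**2 ↦ 1·36·1·1 = 36
  -2*X*Y ↦ -2·6·3·1 = -36
  X*Z ↦ 1·6·1·5 = 30
  -Y**2 ↦ -1·1·9·1 = -9
  -3*Y*Z ↦ -3·1·3·5 = -45
Sum: F(6, 3, 5) = (36) + (-36) + (30) + (-9) + (-45) = -24.
Reducing mod 11: -24 ≡ 9 (mod 11).
Since F(a, b, c) ≡ 9 ≠ 0 (mod 11), P does NOT lie on the curve.


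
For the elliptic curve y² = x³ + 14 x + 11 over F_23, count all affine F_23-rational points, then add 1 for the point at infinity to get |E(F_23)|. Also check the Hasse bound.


Affine points = {(1, 7), (1, 16), (2, 1), (2, 22), (4, 4), (4, 19), (6, 9), (6, 14), (10, 1), (10, 22), (11, 1), (11, 22), (15, 10), (15, 13), (18, 0), (19, 11), (19, 12)}; affine count = 17; |E(F_23)| = 18.

Discriminant check: Δ ∝ 4a³ + 27b² = 4·14³ + 27·11² = 4·2744 + 27·121 ≡ 6 (mod 23). Nonzero ⇒ E is nonsingular.
For each x ∈ F_23, compute rhs = x³ + 14·x + 11 mod 23, then count y ∈ F_23 with y² ≡ rhs.
  x = 0: rhs = 11, matching y values: none (0 points).
  x = 1: rhs = 3, matching y values: 7, 16 (2 points).
  x = 2: rhs = 1, matching y values: 1, 22 (2 points).
  x = 3: rhs = 11, matching y values: none (0 points).
  x = 4: rhs = 16, matching y values: 4, 19 (2 points).
  x = 5: rhs = 22, matching y values: none (0 points).
  x = 6: rhs = 12, matching y values: 9, 14 (2 points).
  x = 7: rhs = 15, matching y values: none (0 points).
  x = 8: rhs = 14, matching y values: none (0 points).
  x = 9: rhs = 15, matching y values: none (0 points).
  x = 10: rhs = 1, matching y values: 1, 22 (2 points).
  x = 11: rhs = 1, matching y values: 1, 22 (2 points).
  x = 12: rhs = 21, matching y values: none (0 points).
  x = 13: rhs = 21, matching y values: none (0 points).
  x = 14: rhs = 7, matching y values: none (0 points).
  x = 15: rhs = 8, matching y values: 10, 13 (2 points).
  x = 16: rhs = 7, matching y values: none (0 points).
  x = 17: rhs = 10, matching y values: none (0 points).
  x = 18: rhs = 0, matching y values: 0 (1 points).
  x = 19: rhs = 6, matching y values: 11, 12 (2 points).
  x = 20: rhs = 11, matching y values: none (0 points).
  x = 21: rhs = 21, matching y values: none (0 points).
  x = 22: rhs = 19, matching y values: none (0 points).
Total affine count: 17.
Full point count |E(F_23)| = 17 + 1 = 18.
Hasse bound: |18 − (23+1)| = |-6| = 6 ≤ 2√23 ≈ 9.5917 ✓.


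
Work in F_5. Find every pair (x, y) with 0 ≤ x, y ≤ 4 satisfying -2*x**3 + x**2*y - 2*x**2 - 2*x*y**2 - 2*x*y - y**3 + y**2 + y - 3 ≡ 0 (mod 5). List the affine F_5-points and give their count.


Affine F_5-points: {(0, 2), (2, 1), (2, 2), (2, 4), (3, 0), (3, 2), (3, 3)}; count = 7.

For each of the 25 pairs (x, y) ∈ F_5², evaluate f(x, y) mod 5. Record the zeros.
  x = 0: [0↦2, 1↦3, 2↦0, 3↦2, 4↦3]  zeros at y ∈ {2}
  x = 1: [0↦3, 1↦1, 2↦1, 3↦2, 4↦3]  zeros at y ∈ ∅
  x = 2: [0↦3, 1↦0, 2↦0, 3↦2, 4↦0]  zeros at y ∈ {1, 2, 4}
  x = 3: [0↦0, 1↦3, 2↦0, 3↦0, 4↦2]  zeros at y ∈ {0, 2, 3}
  x = 4: [0↦2, 1↦3, 2↦4, 3↦4, 4↦2]  zeros at y ∈ ∅
Collecting zeros: affine points = {(0, 2), (2, 1), (2, 2), (2, 4), (3, 0), (3, 2), (3, 3)}.
Total count |C(F_5)_aff| = 7.


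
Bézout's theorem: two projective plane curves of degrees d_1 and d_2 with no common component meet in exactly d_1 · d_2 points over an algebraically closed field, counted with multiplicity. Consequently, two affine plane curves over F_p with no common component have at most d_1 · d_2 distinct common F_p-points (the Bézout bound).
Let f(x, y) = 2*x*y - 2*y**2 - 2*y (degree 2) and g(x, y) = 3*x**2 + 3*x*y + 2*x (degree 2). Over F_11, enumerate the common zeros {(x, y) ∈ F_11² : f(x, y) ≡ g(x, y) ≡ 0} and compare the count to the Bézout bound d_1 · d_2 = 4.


Common zeros: {(0, 0), (0, 10), (2, 1), (3, 0)}; count = 4; Bézout bound = 4.

deg(f) = 2, deg(g) = 2, so Bézout bound = 4.
Scan x ∈ F_11. For each x, list the y ∈ F_11 with f(x, y) ≡ 0 and those with g(x, y) ≡ 0 (mod 11); the common zeros in that column are the intersection.
  x = 0: f ≡ 0 at y ∈ {0, 10}; g ≡ 0 at y ∈ {0, 1, 2, 3, 4, 5, 6, 7, 8, 9, 10}; common: {0, 10}.
  x = 1: f ≡ 0 at y ∈ {0}; g ≡ 0 at y ∈ {2}; common: ∅.
  x = 2: f ≡ 0 at y ∈ {0, 1}; g ≡ 0 at y ∈ {1}; common: {1}.
  x = 3: f ≡ 0 at y ∈ {0, 2}; g ≡ 0 at y ∈ {0}; common: {0}.
  x = 4: f ≡ 0 at y ∈ {0, 3}; g ≡ 0 at y ∈ {10}; common: ∅.
  x = 5: f ≡ 0 at y ∈ {0, 4}; g ≡ 0 at y ∈ {9}; common: ∅.
  x = 6: f ≡ 0 at y ∈ {0, 5}; g ≡ 0 at y ∈ {8}; common: ∅.
  x = 7: f ≡ 0 at y ∈ {0, 6}; g ≡ 0 at y ∈ {7}; common: ∅.
  x = 8: f ≡ 0 at y ∈ {0, 7}; g ≡ 0 at y ∈ {6}; common: ∅.
  x = 9: f ≡ 0 at y ∈ {0, 8}; g ≡ 0 at y ∈ {5}; common: ∅.
  x = 10: f ≡ 0 at y ∈ {0, 9}; g ≡ 0 at y ∈ {4}; common: ∅.
Collecting: common zeros = {(0, 0), (0, 10), (2, 1), (3, 0)}, so the count is 4.
Comparison with the Bézout bound: 4 ≤ 4 = deg(f)·deg(g), as expected for curves with no common component (the bound is attained).


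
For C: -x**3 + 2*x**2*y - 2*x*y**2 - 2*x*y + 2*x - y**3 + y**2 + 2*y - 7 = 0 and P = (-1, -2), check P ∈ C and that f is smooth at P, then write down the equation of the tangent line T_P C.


Tangent line at P: 3*x - 18*y - 33 = 0.

Step 1: f(-1, -2) = 0, so P lies on C.
Step 2: partial derivatives
  f_x(x, y) = -3*x**2 + 4*x*y - 2*y**2 - 2*y + 2, f_y(x, y) = 2*x**2 - 4*x*y - 2*x - 3*y**2 + 2*y + 2.
  f_x(P) = 3, f_y(P) = -18 (gradient nonzero, so P is smooth).
Step 3: tangent line at P: 3·(x − -1) + -18·(y − -2) = 0.
Expanding: 3*x - 18*y - 33 = 0.


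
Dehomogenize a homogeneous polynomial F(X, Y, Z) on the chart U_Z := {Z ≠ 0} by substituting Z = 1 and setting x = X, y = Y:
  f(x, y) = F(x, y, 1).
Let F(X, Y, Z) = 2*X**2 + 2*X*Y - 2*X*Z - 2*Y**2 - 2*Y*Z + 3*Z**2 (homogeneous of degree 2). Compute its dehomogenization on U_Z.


f(x, y) = 2*x**2 + 2*x*y - 2*x - 2*y**2 - 2*y + 3

On U_Z we set Z = 1. Each monomial c·X^i·Y^j·Z^k in F becomes c·x^i·y^j·1^k = c·x^i·y^j.
Substituting Z = 1: F(X, Y, 1) = 2*x**2 + 2*x*y - 2*x - 2*y**2 - 2*y + 3.
Note: deg(f) ≤ deg(F) = 2; strict inequality happens when F is divisible by Z (lost terms).


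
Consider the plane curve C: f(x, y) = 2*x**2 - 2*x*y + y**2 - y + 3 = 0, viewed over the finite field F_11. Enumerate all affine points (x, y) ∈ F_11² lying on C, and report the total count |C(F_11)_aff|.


Affine F_11-points: {(0, 6), (1, 7), (2, 0), (2, 5), (3, 2), (3, 5), (6, 6), (6, 7), (9, 0), (9, 8), (10, 2), (10, 8)}; count = 12.

For each of the 121 pairs (x, y) ∈ F_11², evaluate f(x, y) mod 11. Record the zeros.
  x = 0: [0↦3, 1↦3, 2↦5, 3↦9, 4↦4, 5↦1, 6↦0, 7↦1, 8↦4, 9↦9, 10↦5]  zeros at y ∈ {6}
  x = 1: [0↦5, 1↦3, 2↦3, 3↦5, 4↦9, 5↦4, 6↦1, 7↦0, 8↦1, 9↦4, 10↦9]  zeros at y ∈ {7}
  x = 2: [0↦0, 1↦7, 2↦5, 3↦5, 4↦7, 5↦0, 6↦6, 7↦3, 8↦2, 9↦3, 10↦6]  zeros at y ∈ {0, 5}
  x = 3: [0↦10, 1↦4, 2↦0, 3↦9, 4↦9, 5↦0, 6↦4, 7↦10, 8↦7, 9↦6, 10↦7]  zeros at y ∈ {2, 5}
  x = 4: [0↦2, 1↦5, 2↦10, 3↦6, 4↦4, 5↦4, 6↦6, 7↦10, 8↦5, 9↦2, 10↦1]  zeros at y ∈ ∅
  x = 5: [0↦9, 1↦10, 2↦2, 3↦7, 4↦3, 5↦1, 6↦1, 7↦3, 8↦7, 9↦2, 10↦10]  zeros at y ∈ ∅
  x = 6: [0↦9, 1↦8, 2↦9, 3↦1, 4↦6, 5↦2, 6↦0, 7↦0, 8↦2, 9↦6, 10↦1]  zeros at y ∈ {6, 7}
  x = 7: [0↦2, 1↦10, 2↦9, 3↦10, 4↦2, 5↦7, 6↦3, 7↦1, 8↦1, 9↦3, 10↦7]  zeros at y ∈ ∅
  x = 8: [0↦10, 1↦5, 2↦2, 3↦1, 4↦2, 5↦5, 6↦10, 7↦6, 8↦4, 9↦4, 10↦6]  zeros at y ∈ ∅
  x = 9: [0↦0, 1↦4, 2↦10, 3↦7, 4↦6, 5↦7, 6↦10, 7↦4, 8↦0, 9↦9, 10↦9]  zeros at y ∈ {0, 8}
  x = 10: [0↦5, 1↦7, 2↦0, 3↦6, 4↦3, 5↦2, 6↦3, 7↦6, 8↦0, 9↦7, 10↦5]  zeros at y ∈ {2, 8}
Collecting zeros: affine points = {(0, 6), (1, 7), (2, 0), (2, 5), (3, 2), (3, 5), (6, 6), (6, 7), (9, 0), (9, 8), (10, 2), (10, 8)}.
Total count |C(F_11)_aff| = 12.


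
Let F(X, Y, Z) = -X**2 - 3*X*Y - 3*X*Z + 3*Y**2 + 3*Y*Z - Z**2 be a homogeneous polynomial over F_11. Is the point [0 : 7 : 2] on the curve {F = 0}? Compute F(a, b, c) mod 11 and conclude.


F(0,7,2) ≡ 9 (mod 11); P is NOT on the curve.

Evaluate F(0, 7, 2) term-by-term (mod 11).
  -X**2 ↦ -1·0·1·1 = 0
  -3*X*Y ↦ -3·0·7·1 = 0
  -3*X*Z ↦ -3·0·1·2 = 0
  3*Y**2 ↦ 3·1·49·1 = 147
  3*Y*Z ↦ 3·1·7·2 = 42
  -Z**2 ↦ -1·1·1·4 = -4
Sum: F(0, 7, 2) = (0) + (0) + (0) + (147) + (42) + (-4) = 185.
Reducing mod 11: 185 ≡ 9 (mod 11).
Since F(a, b, c) ≡ 9 ≠ 0 (mod 11), P does NOT lie on the curve.


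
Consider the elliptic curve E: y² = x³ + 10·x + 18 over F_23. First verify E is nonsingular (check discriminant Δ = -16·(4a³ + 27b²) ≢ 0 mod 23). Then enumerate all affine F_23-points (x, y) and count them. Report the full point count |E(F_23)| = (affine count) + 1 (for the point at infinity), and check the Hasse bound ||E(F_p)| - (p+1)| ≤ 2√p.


Affine points = {(0, 8), (0, 15), (1, 11), (1, 12), (2, 0), (3, 11), (3, 12), (5, 3), (5, 20), (6, 8), (6, 15), (8, 9), (8, 14), (9, 3), (9, 20), (12, 7), (12, 16), (14, 2), (14, 21), (15, 1), (15, 22), (17, 8), (17, 15), (18, 2), (18, 21), (19, 11), (19, 12), (21, 6), (21, 17)}; affine count = 29; |E(F_23)| = 30.

Discriminant check: Δ ∝ 4a³ + 27b² = 4·10³ + 27·18² = 4·1000 + 27·324 ≡ 6 (mod 23). Nonzero ⇒ E is nonsingular.
For each x ∈ F_23, compute rhs = x³ + 10·x + 18 mod 23, then count y ∈ F_23 with y² ≡ rhs.
  x = 0: rhs = 18, matching y values: 8, 15 (2 points).
  x = 1: rhs = 6, matching y values: 11, 12 (2 points).
  x = 2: rhs = 0, matching y values: 0 (1 points).
  x = 3: rhs = 6, matching y values: 11, 12 (2 points).
  x = 4: rhs = 7, matching y values: none (0 points).
  x = 5: rhs = 9, matching y values: 3, 20 (2 points).
  x = 6: rhs = 18, matching y values: 8, 15 (2 points).
  x = 7: rhs = 17, matching y values: none (0 points).
  x = 8: rhs = 12, matching y values: 9, 14 (2 points).
  x = 9: rhs = 9, matching y values: 3, 20 (2 points).
  x = 10: rhs = 14, matching y values: none (0 points).
  x = 11: rhs = 10, matching y values: none (0 points).
  x = 12: rhs = 3, matching y values: 7, 16 (2 points).
  x = 13: rhs = 22, matching y values: none (0 points).
  x = 14: rhs = 4, matching y values: 2, 21 (2 points).
  x = 15: rhs = 1, matching y values: 1, 22 (2 points).
  x = 16: rhs = 19, matching y values: none (0 points).
  x = 17: rhs = 18, matching y values: 8, 15 (2 points).
  x = 18: rhs = 4, matching y values: 2, 21 (2 points).
  x = 19: rhs = 6, matching y values: 11, 12 (2 points).
  x = 20: rhs = 7, matching y values: none (0 points).
  x = 21: rhs = 13, matching y values: 6, 17 (2 points).
  x = 22: rhs = 7, matching y values: none (0 points).
Total affine count: 29.
Full point count |E(F_23)| = 29 + 1 = 30.
Hasse bound: |30 − (23+1)| = |6| = 6 ≤ 2√23 ≈ 9.5917 ✓.


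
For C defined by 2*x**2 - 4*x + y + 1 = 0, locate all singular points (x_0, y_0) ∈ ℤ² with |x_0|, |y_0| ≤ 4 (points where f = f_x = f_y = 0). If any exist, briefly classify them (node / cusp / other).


No singular points in the scanned grid; C is smooth there.

Compute partial derivatives:
  f_x = 4*x - 4.
  f_y = 1.
f_y = 1 is a nonzero constant, so f_y never vanishes: no point (x, y) can satisfy f = f_x = f_y = 0. In particular no (x, y) ∈ {−4, ..., 4}² is singular; the curve is smooth.


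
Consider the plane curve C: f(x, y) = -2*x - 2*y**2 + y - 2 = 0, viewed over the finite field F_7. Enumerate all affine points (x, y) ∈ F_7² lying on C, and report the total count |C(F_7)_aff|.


Affine F_7-points: {(1, 5), (1, 6), (2, 1), (2, 3), (3, 2), (6, 0), (6, 4)}; count = 7.

For each of the 49 pairs (x, y) ∈ F_7², evaluate f(x, y) mod 7. Record the zeros.
  x = 0: [0↦5, 1↦4, 2↦6, 3↦4, 4↦5, 5↦2, 6↦2]  zeros at y ∈ ∅
  x = 1: [0↦3, 1↦2, 2↦4, 3↦2, 4↦3, 5↦0, 6↦0]  zeros at y ∈ {5, 6}
  x = 2: [0↦1, 1↦0, 2↦2, 3↦0, 4↦1, 5↦5, 6↦5]  zeros at y ∈ {1, 3}
  x = 3: [0↦6, 1↦5, 2↦0, 3↦5, 4↦6, 5↦3, 6↦3]  zeros at y ∈ {2}
  x = 4: [0↦4, 1↦3, 2↦5, 3↦3, 4↦4, 5↦1, 6↦1]  zeros at y ∈ ∅
  x = 5: [0↦2, 1↦1, 2↦3, 3↦1, 4↦2, 5↦6, 6↦6]  zeros at y ∈ ∅
  x = 6: [0↦0, 1↦6, 2↦1, 3↦6, 4↦0, 5↦4, 6↦4]  zeros at y ∈ {0, 4}
Collecting zeros: affine points = {(1, 5), (1, 6), (2, 1), (2, 3), (3, 2), (6, 0), (6, 4)}.
Total count |C(F_7)_aff| = 7.


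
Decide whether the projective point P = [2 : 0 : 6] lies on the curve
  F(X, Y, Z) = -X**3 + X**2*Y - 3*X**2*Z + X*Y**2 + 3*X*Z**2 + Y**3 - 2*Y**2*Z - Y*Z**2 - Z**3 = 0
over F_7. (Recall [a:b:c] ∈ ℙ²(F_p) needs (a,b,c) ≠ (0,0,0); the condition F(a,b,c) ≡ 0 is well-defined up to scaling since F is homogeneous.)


F(2,0,6) ≡ 4 (mod 7); P is NOT on the curve.

Evaluate F(2, 0, 6) term-by-term (mod 7).
  -X**3 ↦ -1·8·1·1 = -8
  X**2*Y ↦ 1·4·0·1 = 0
  -3*X**2*Z ↦ -3·4·1·6 = -72
  X*Y**2 ↦ 1·2·0·1 = 0
  3*X*Z**2 ↦ 3·2·1·36 = 216
  Y**3 ↦ 1·1·0·1 = 0
  -2*Y**2*Z ↦ -2·1·0·6 = 0
  -Y*Z**2 ↦ -1·1·0·36 = 0
  -Z**3 ↦ -1·1·1·216 = -216
Sum: F(2, 0, 6) = (-8) + (0) + (-72) + (0) + (216) + (0) + (0) + (0) + (-216) = -80.
Reducing mod 7: -80 ≡ 4 (mod 7).
Since F(a, b, c) ≡ 4 ≠ 0 (mod 7), P does NOT lie on the curve.


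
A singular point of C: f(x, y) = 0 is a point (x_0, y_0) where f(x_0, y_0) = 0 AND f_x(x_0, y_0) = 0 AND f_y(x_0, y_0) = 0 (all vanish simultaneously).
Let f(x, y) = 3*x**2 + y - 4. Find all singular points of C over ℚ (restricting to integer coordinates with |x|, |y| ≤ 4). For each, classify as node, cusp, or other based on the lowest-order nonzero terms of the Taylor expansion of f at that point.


No singular points in the scanned grid; C is smooth there.

Compute partial derivatives:
  f_x = 6*x.
  f_y = 1.
f_y = 1 is a nonzero constant, so f_y never vanishes: no point (x, y) can satisfy f = f_x = f_y = 0. In particular no (x, y) ∈ {−4, ..., 4}² is singular; the curve is smooth.


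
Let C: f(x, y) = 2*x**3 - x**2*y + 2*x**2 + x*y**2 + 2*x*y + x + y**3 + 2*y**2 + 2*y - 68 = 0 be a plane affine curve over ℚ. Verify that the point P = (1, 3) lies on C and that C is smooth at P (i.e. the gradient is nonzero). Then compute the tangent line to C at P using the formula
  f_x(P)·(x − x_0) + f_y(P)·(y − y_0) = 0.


Tangent line at P: 20*x + 48*y - 164 = 0.

Step 1: f(1, 3) = 0, so P lies on C.
Step 2: partial derivatives
  f_x(x, y) = 6*x**2 - 2*x*y + 4*x + y**2 + 2*y + 1, f_y(x, y) = -x**2 + 2*x*y + 2*x + 3*y**2 + 4*y + 2.
  f_x(P) = 20, f_y(P) = 48 (gradient nonzero, so P is smooth).
Step 3: tangent line at P: 20·(x − 1) + 48·(y − 3) = 0.
Expanding: 20*x + 48*y - 164 = 0.


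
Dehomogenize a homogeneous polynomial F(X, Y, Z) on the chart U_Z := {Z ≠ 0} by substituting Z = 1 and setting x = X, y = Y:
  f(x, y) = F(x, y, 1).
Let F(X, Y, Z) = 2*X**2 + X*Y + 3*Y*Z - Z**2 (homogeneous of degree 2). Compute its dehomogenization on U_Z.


f(x, y) = 2*x**2 + x*y + 3*y - 1

On U_Z we set Z = 1. Each monomial c·X^i·Y^j·Z^k in F becomes c·x^i·y^j·1^k = c·x^i·y^j.
Substituting Z = 1: F(X, Y, 1) = 2*x**2 + x*y + 3*y - 1.
Note: deg(f) ≤ deg(F) = 2; strict inequality happens when F is divisible by Z (lost terms).


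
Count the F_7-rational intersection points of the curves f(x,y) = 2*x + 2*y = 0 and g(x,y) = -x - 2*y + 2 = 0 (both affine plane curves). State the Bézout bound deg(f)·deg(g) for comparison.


Common zeros: {(5, 2)}; count = 1; Bézout bound = 1.

deg(f) = 1, deg(g) = 1, so Bézout bound = 1.
Scan x ∈ F_7. For each x, list the y ∈ F_7 with f(x, y) ≡ 0 and those with g(x, y) ≡ 0 (mod 7); the common zeros in that column are the intersection.
  x = 0: f ≡ 0 at y ∈ {0}; g ≡ 0 at y ∈ {1}; common: ∅.
  x = 1: f ≡ 0 at y ∈ {6}; g ≡ 0 at y ∈ {4}; common: ∅.
  x = 2: f ≡ 0 at y ∈ {5}; g ≡ 0 at y ∈ {0}; common: ∅.
  x = 3: f ≡ 0 at y ∈ {4}; g ≡ 0 at y ∈ {3}; common: ∅.
  x = 4: f ≡ 0 at y ∈ {3}; g ≡ 0 at y ∈ {6}; common: ∅.
  x = 5: f ≡ 0 at y ∈ {2}; g ≡ 0 at y ∈ {2}; common: {2}.
  x = 6: f ≡ 0 at y ∈ {1}; g ≡ 0 at y ∈ {5}; common: ∅.
Collecting: common zeros = {(5, 2)}, so the count is 1.
Comparison with the Bézout bound: 1 ≤ 1 = deg(f)·deg(g), as expected for curves with no common component (the bound is attained).


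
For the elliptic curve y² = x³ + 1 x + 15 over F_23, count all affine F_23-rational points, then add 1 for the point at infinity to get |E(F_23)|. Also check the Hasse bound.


Affine points = {(2, 5), (2, 18), (8, 11), (8, 12), (10, 6), (10, 17), (11, 0), (14, 6), (14, 17), (15, 1), (15, 22), (17, 0), (18, 0), (19, 4), (19, 19), (20, 10), (20, 13), (22, 6), (22, 17)}; affine count = 19; |E(F_23)| = 20.

Discriminant check: Δ ∝ 4a³ + 27b² = 4·1³ + 27·15² = 4·1 + 27·225 ≡ 7 (mod 23). Nonzero ⇒ E is nonsingular.
For each x ∈ F_23, compute rhs = x³ + 1·x + 15 mod 23, then count y ∈ F_23 with y² ≡ rhs.
  x = 0: rhs = 15, matching y values: none (0 points).
  x = 1: rhs = 17, matching y values: none (0 points).
  x = 2: rhs = 2, matching y values: 5, 18 (2 points).
  x = 3: rhs = 22, matching y values: none (0 points).
  x = 4: rhs = 14, matching y values: none (0 points).
  x = 5: rhs = 7, matching y values: none (0 points).
  x = 6: rhs = 7, matching y values: none (0 points).
  x = 7: rhs = 20, matching y values: none (0 points).
  x = 8: rhs = 6, matching y values: 11, 12 (2 points).
  x = 9: rhs = 17, matching y values: none (0 points).
  x = 10: rhs = 13, matching y values: 6, 17 (2 points).
  x = 11: rhs = 0, matching y values: 0 (1 points).
  x = 12: rhs = 7, matching y values: none (0 points).
  x = 13: rhs = 17, matching y values: none (0 points).
  x = 14: rhs = 13, matching y values: 6, 17 (2 points).
  x = 15: rhs = 1, matching y values: 1, 22 (2 points).
  x = 16: rhs = 10, matching y values: none (0 points).
  x = 17: rhs = 0, matching y values: 0 (1 points).
  x = 18: rhs = 0, matching y values: 0 (1 points).
  x = 19: rhs = 16, matching y values: 4, 19 (2 points).
  x = 20: rhs = 8, matching y values: 10, 13 (2 points).
  x = 21: rhs = 5, matching y values: none (0 points).
  x = 22: rhs = 13, matching y values: 6, 17 (2 points).
Total affine count: 19.
Full point count |E(F_23)| = 19 + 1 = 20.
Hasse bound: |20 − (23+1)| = |-4| = 4 ≤ 2√23 ≈ 9.5917 ✓.


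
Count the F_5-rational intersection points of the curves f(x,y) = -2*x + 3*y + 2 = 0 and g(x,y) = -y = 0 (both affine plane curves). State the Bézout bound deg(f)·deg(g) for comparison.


Common zeros: {(1, 0)}; count = 1; Bézout bound = 1.

deg(f) = 1, deg(g) = 1, so Bézout bound = 1.
Scan x ∈ F_5. For each x, list the y ∈ F_5 with f(x, y) ≡ 0 and those with g(x, y) ≡ 0 (mod 5); the common zeros in that column are the intersection.
  x = 0: f ≡ 0 at y ∈ {1}; g ≡ 0 at y ∈ {0}; common: ∅.
  x = 1: f ≡ 0 at y ∈ {0}; g ≡ 0 at y ∈ {0}; common: {0}.
  x = 2: f ≡ 0 at y ∈ {4}; g ≡ 0 at y ∈ {0}; common: ∅.
  x = 3: f ≡ 0 at y ∈ {3}; g ≡ 0 at y ∈ {0}; common: ∅.
  x = 4: f ≡ 0 at y ∈ {2}; g ≡ 0 at y ∈ {0}; common: ∅.
Collecting: common zeros = {(1, 0)}, so the count is 1.
Comparison with the Bézout bound: 1 ≤ 1 = deg(f)·deg(g), as expected for curves with no common component (the bound is attained).


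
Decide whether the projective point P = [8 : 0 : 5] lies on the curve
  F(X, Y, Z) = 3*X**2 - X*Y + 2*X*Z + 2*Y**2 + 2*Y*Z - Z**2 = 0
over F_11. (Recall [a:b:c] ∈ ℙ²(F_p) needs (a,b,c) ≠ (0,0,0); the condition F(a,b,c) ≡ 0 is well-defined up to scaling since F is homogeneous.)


F(8,0,5) ≡ 5 (mod 11); P is NOT on the curve.

Evaluate F(8, 0, 5) term-by-term (mod 11).
  3*X**2 ↦ 3·64·1·1 = 192
  -X*Y ↦ -1·8·0·1 = 0
  2*X*Z ↦ 2·8·1·5 = 80
  2*Y**2 ↦ 2·1·0·1 = 0
  2*Y*Z ↦ 2·1·0·5 = 0
  -Z**2 ↦ -1·1·1·25 = -25
Sum: F(8, 0, 5) = (192) + (0) + (80) + (0) + (0) + (-25) = 247.
Reducing mod 11: 247 ≡ 5 (mod 11).
Since F(a, b, c) ≡ 5 ≠ 0 (mod 11), P does NOT lie on the curve.


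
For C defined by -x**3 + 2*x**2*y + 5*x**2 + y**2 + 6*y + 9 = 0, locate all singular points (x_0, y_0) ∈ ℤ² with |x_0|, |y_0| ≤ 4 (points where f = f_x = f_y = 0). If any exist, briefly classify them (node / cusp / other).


Singular points: {(0, -3)}; classification: node.

Compute partial derivatives:
  f_x = -3*x**2 + 4*x*y + 10*x.
  f_y = 2*x**2 + 2*y + 6.
Scan x_0 ∈ {−4, ..., 4}. For each x_0, f_y(x_0, y) is a polynomial in y; find its integer roots y ∈ {−4, ..., 4}, then test f_x and f at those candidates.
  x = -4: f_y(-4, y) = 2*y + 38; no integer root y with |y| ≤ 4.
  x = -3: f_y(-3, y) = 2*y + 24; no integer root y with |y| ≤ 4.
  x = -2: f_y(-2, y) = 2*y + 14; no integer root y with |y| ≤ 4.
  x = -1: f_y(-1, y) = 2*y + 8; vanishes at y ∈ {-4}. (-1, -4): f_x = 3 ≠ 0.
  x = 0: f_y(0, y) = 2*y + 6; vanishes at y ∈ {-3}. (0, -3): f_x = 0, f = 0 — SINGULAR.
  x = 1: f_y(1, y) = 2*y + 8; vanishes at y ∈ {-4}. (1, -4): f_x = -9 ≠ 0.
  x = 2: f_y(2, y) = 2*y + 14; no integer root y with |y| ≤ 4.
  x = 3: f_y(3, y) = 2*y + 24; no integer root y with |y| ≤ 4.
  x = 4: f_y(4, y) = 2*y + 38; no integer root y with |y| ≤ 4.
Only singular point on the grid: (0, -3).
Classify: substitute x = 0 + u, y = -3 + v and expand: f = -u**3 + 2*u**2*v - u**2 + v**2.
No constant or linear terms (consistent with a singular point). Quadratic part: -u**2 + v**2. Cubic part: -u**3 + 2*u**2*v.
The quadratic part v**2 - u**2 = (v − u)(v + u) splits into two distinct linear factors, so there are two distinct tangent lines y − -3 = ±(x − 0) — this is a node (ordinary double point).
Classification: node.
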